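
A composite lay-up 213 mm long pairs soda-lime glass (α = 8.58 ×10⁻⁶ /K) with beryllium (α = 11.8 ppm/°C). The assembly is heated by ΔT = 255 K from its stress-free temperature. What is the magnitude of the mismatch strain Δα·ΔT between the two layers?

Δα = |8.58 − 11.8|×10⁻⁶/K = 3.22×10⁻⁶/K.
Mismatch strain = Δα·ΔT = 3.22×10⁻⁶ × 255.0 = 8.21×10⁻⁴.

8.21×10⁻⁴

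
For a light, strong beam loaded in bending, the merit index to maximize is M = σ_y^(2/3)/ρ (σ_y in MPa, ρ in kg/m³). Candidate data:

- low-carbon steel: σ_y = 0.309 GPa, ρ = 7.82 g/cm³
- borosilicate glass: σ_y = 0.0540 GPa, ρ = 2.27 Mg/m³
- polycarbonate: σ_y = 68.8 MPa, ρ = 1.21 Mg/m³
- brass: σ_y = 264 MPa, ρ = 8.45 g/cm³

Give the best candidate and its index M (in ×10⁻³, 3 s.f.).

polycarbonate, M = 13.9×10⁻³

Normalizing units and computing the index:
  low-carbon steel: σ_y = 309.0 MPa, ρ = 7820 kg/m³
  borosilicate glass: σ_y = 54.00 MPa, ρ = 2270 kg/m³
  polycarbonate: σ_y = 68.80 MPa, ρ = 1210 kg/m³
  brass: σ_y = 264.0 MPa, ρ = 8450 kg/m³
  polycarbonate: M = 13.9×10⁻³
  borosilicate glass: M = 6.29×10⁻³
  low-carbon steel: M = 5.84×10⁻³
  brass: M = 4.87×10⁻³
Polycarbonate ranks first.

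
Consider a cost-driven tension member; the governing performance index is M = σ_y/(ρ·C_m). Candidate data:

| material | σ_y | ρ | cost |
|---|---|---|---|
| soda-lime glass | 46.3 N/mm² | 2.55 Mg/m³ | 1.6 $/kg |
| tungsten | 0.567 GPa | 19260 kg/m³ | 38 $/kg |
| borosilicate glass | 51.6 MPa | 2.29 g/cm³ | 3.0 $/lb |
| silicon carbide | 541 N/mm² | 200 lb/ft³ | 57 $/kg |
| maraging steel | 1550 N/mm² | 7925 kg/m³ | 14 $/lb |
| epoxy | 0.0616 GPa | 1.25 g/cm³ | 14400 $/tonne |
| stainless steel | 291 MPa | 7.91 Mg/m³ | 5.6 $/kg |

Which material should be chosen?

Putting every candidate on a common basis:
  soda-lime glass: σ_y = 46.30 MPa, ρ = 2550 kg/m³, cost = 1.600 $/kg
  tungsten: σ_y = 567.0 MPa, ρ = 19260 kg/m³, cost = 38.00 $/kg
  borosilicate glass: σ_y = 51.60 MPa, ρ = 2290 kg/m³, cost = 6.614 $/kg
  silicon carbide: σ_y = 541.0 MPa, ρ = 3204 kg/m³, cost = 57.00 $/kg
  maraging steel: σ_y = 1550 MPa, ρ = 7925 kg/m³, cost = 30.86 $/kg
  epoxy: σ_y = 61.60 MPa, ρ = 1250 kg/m³, cost = 14.40 $/kg
  stainless steel: σ_y = 291.0 MPa, ρ = 7910 kg/m³, cost = 5.600 $/kg
  soda-lime glass: M = 11.3 kN·m per $
  stainless steel: M = 6.57 kN·m per $
  maraging steel: M = 6.34 kN·m per $
  epoxy: M = 3.42 kN·m per $
  borosilicate glass: M = 3.41 kN·m per $
  silicon carbide: M = 2.96 kN·m per $
  tungsten: M = 0.775 kN·m per $
Soda-lime glass has the largest M.

soda-lime glass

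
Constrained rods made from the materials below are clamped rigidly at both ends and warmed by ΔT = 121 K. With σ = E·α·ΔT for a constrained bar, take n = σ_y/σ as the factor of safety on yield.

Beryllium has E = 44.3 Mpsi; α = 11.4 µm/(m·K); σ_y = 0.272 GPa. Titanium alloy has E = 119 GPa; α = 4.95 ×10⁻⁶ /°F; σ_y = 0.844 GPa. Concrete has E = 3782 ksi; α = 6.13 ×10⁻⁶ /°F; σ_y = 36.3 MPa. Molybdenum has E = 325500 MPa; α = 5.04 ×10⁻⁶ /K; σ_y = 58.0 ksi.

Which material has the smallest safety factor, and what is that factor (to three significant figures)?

Per material, after unit conversion:
  beryllium: E = 305.4, α = 11.4, σ_y = 272.0 → σ = 421 MPa, n = 0.646
  titanium alloy: E = 119.0, α = 8.91, σ_y = 844.0 → σ = 128 MPa, n = 6.58
  concrete: E = 26.08, α = 11.0, σ_y = 36.30 → σ = 34.8 MPa, n = 1.04
  molybdenum: E = 325.5, α = 5.04, σ_y = 399.9 → σ = 199 MPa, n = 2.01
Smallest n: beryllium with n = 0.646.

beryllium, n = 0.646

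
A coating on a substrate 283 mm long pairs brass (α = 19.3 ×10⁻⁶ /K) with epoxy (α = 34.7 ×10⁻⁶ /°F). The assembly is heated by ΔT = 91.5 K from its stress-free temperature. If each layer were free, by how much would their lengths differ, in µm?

epoxy: α = 34.7×10⁻⁶/°F × 9/5 = 62.5×10⁻⁶/K.
Δα = |19.3 − 62.5|×10⁻⁶/K = 43.2×10⁻⁶/K.
ΔL_mismatch = Δα·L·ΔT = 43.2×10⁻⁶ × 283.0 mm × 91.5 K = 1120 µm.

1120 µm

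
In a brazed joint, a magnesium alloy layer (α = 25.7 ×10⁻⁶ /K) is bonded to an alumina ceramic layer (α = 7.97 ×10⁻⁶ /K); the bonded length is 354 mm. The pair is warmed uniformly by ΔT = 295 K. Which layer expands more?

magnesium alloy

α(magnesium alloy) = 25.7×10⁻⁶/K vs α(alumina ceramic) = 7.97×10⁻⁶/K.
Higher α expands more for the same ΔT: magnesium alloy.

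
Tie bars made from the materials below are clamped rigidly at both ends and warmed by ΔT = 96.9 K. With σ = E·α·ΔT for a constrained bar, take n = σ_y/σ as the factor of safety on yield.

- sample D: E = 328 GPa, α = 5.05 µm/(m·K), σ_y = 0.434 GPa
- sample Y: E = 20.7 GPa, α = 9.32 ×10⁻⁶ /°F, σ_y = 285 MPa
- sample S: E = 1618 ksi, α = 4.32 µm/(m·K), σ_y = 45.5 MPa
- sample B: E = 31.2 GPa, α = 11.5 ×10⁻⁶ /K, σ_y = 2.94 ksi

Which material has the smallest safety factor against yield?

sample B

Converting E to GPa, α to ×10⁻⁶/K, σ_y to MPa, then σ and n for each:
  sample D: E = 328.0, α = 5.05, σ_y = 434.0 → σ = 161 MPa, n = 2.70
  sample Y: E = 20.70, α = 16.8, σ_y = 285.0 → σ = 33.6 MPa, n = 8.47
  sample S: E = 11.16, α = 4.32, σ_y = 45.50 → σ = 4.67 MPa, n = 9.74
  sample B: E = 31.20, α = 11.5, σ_y = 20.27 → σ = 34.8 MPa, n = 0.583
Smallest n: sample B with n = 0.583.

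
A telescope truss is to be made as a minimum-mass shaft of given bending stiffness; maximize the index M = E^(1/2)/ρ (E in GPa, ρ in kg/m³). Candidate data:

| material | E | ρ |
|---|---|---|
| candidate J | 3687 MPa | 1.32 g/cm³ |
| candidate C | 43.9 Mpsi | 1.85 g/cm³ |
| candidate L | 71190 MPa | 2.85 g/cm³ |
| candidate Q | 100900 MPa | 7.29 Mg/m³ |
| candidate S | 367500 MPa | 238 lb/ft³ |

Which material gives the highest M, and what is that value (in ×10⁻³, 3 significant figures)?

Normalizing units and computing the index:
  candidate J: E = 3.687 GPa, ρ = 1320 kg/m³
  candidate C: E = 302.7 GPa, ρ = 1850 kg/m³
  candidate L: E = 71.19 GPa, ρ = 2850 kg/m³
  candidate Q: E = 100.9 GPa, ρ = 7290 kg/m³
  candidate S: E = 367.5 GPa, ρ = 3812 kg/m³
  candidate C: M = 9.40×10⁻³
  candidate S: M = 5.03×10⁻³
  candidate L: M = 2.96×10⁻³
  candidate J: M = 1.45×10⁻³
  candidate Q: M = 1.38×10⁻³
Highest index: candidate C.

candidate C, M = 9.40×10⁻³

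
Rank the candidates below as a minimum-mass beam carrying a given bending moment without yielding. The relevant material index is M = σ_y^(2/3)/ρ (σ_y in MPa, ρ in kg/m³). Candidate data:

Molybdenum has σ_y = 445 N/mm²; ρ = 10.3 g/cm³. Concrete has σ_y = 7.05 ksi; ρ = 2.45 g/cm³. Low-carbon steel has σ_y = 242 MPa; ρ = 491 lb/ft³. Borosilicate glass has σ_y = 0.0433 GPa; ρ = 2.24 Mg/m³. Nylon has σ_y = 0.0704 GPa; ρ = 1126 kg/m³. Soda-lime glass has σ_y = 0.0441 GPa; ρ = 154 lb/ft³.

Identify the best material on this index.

In SI units:
  molybdenum: σ_y = 445.0 MPa, ρ = 10300 kg/m³
  concrete: σ_y = 48.61 MPa, ρ = 2450 kg/m³
  low-carbon steel: σ_y = 242.0 MPa, ρ = 7865 kg/m³
  borosilicate glass: σ_y = 43.30 MPa, ρ = 2240 kg/m³
  nylon: σ_y = 70.40 MPa, ρ = 1126 kg/m³
  soda-lime glass: σ_y = 44.10 MPa, ρ = 2467 kg/m³
  nylon: M = 15.1×10⁻³
  molybdenum: M = 5.66×10⁻³
  borosilicate glass: M = 5.50×10⁻³
  concrete: M = 5.44×10⁻³
  soda-lime glass: M = 5.06×10⁻³
  low-carbon steel: M = 4.94×10⁻³
Nylon has the largest M.

nylon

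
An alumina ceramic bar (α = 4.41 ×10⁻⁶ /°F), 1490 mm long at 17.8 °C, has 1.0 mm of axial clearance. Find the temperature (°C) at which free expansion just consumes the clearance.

102 °C

α = 4.41×10⁻⁶/°F × 9/5 = 7.94×10⁻⁶/K.
α·L₀·ΔT = 1.0 mm ⇒ ΔT = 1.0 / (7.94×10⁻⁶ × 1490.0) = 84.55 K.
T = 17.8 + 84.55 = 102.3 °C.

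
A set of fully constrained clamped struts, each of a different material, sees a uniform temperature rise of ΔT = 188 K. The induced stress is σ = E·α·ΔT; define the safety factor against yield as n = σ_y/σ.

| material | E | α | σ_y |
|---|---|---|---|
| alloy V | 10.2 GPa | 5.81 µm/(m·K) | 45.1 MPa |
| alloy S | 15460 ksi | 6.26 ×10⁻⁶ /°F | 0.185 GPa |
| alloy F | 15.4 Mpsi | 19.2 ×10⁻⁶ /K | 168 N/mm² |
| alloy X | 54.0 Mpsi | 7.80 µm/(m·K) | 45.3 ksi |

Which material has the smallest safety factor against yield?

With everything in SI (GPa, ×10⁻⁶/K, MPa):
  alloy V: E = 10.20, α = 5.81, σ_y = 45.10 → σ = 11.1 MPa, n = 4.05
  alloy S: E = 106.6, α = 11.3, σ_y = 185.0 → σ = 226 MPa, n = 0.819
  alloy F: E = 106.2, α = 19.2, σ_y = 168.0 → σ = 383 MPa, n = 0.438
  alloy X: E = 372.3, α = 7.80, σ_y = 312.3 → σ = 546 MPa, n = 0.572
Smallest n: alloy F with n = 0.438.

alloy F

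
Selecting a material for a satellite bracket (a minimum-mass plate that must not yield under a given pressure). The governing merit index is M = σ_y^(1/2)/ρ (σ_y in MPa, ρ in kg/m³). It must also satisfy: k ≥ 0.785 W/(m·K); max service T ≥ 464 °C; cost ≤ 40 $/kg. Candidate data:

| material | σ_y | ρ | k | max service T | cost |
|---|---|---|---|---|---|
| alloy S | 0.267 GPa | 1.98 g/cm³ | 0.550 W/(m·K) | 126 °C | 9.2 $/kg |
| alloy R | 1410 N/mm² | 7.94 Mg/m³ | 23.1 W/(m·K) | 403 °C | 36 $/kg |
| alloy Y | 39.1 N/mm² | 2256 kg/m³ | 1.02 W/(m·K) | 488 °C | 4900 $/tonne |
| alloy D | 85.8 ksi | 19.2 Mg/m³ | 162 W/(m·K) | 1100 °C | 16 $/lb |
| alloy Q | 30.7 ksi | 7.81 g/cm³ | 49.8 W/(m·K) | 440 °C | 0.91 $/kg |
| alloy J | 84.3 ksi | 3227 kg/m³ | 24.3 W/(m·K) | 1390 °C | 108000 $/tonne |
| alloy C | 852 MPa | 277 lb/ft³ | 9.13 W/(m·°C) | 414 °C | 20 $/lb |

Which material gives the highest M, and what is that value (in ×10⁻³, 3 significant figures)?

alloy Y, M = 2.77×10⁻³

Screen on constraints: k ≥ 0.785 W/(m·K); max service T ≥ 464 °C; cost ≤ 40 $/kg. Survivors: alloy Y, alloy D.
Normalizing units and computing the index:
  alloy Y: σ_y = 39.10 MPa, ρ = 2256 kg/m³
  alloy D: σ_y = 591.6 MPa, ρ = 19200 kg/m³
  alloy Y: M = 2.77×10⁻³
  alloy D: M = 1.27×10⁻³
Alloy Y has the largest M.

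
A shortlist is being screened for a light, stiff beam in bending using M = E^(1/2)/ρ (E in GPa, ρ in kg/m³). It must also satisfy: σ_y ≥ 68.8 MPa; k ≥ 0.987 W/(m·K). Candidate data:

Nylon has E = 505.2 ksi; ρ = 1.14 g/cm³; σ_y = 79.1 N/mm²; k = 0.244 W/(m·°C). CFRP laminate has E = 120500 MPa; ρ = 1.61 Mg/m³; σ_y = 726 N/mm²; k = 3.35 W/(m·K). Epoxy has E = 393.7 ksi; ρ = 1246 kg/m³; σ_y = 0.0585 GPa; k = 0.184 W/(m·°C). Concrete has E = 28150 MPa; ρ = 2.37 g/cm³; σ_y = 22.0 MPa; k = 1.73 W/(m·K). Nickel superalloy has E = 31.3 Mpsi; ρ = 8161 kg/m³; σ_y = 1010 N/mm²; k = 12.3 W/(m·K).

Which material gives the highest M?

Screen on constraints: σ_y ≥ 68.8 MPa; k ≥ 0.987 W/(m·K). Survivors: CFRP laminate, nickel superalloy.
After converting to SI:
  CFRP laminate: E = 120.5 GPa, ρ = 1610 kg/m³
  nickel superalloy: E = 215.8 GPa, ρ = 8161 kg/m³
  CFRP laminate: M = 6.82×10⁻³
  nickel superalloy: M = 1.80×10⁻³
CFRP laminate has the largest M.

CFRP laminate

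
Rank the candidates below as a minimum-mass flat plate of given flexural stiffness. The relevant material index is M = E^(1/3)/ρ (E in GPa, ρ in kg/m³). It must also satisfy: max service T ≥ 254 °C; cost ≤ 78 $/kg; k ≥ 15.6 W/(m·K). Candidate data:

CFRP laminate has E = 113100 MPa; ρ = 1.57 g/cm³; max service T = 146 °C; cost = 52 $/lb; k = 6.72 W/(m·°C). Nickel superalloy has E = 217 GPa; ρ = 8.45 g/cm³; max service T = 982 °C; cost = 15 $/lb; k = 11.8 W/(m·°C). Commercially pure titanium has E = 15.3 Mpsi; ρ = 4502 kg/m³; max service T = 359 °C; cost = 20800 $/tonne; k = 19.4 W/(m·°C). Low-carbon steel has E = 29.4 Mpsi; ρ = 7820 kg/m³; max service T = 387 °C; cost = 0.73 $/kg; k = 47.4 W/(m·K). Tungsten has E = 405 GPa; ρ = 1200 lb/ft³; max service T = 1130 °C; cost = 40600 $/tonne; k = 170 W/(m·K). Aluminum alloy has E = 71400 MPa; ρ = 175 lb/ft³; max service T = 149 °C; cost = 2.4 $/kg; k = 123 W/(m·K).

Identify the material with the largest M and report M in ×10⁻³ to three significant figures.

Screen on constraints: max service T ≥ 254 °C; cost ≤ 78 $/kg; k ≥ 15.6 W/(m·K). Survivors: commercially pure titanium, low-carbon steel, tungsten.
Normalizing units and computing the index:
  commercially pure titanium: E = 105.5 GPa, ρ = 4502 kg/m³
  low-carbon steel: E = 202.7 GPa, ρ = 7820 kg/m³
  tungsten: E = 405.0 GPa, ρ = 19220 kg/m³
  commercially pure titanium: M = 1.05×10⁻³
  low-carbon steel: M = 0.751×10⁻³
  tungsten: M = 0.385×10⁻³
Commercially pure titanium ranks first.

commercially pure titanium, M = 1.05×10⁻³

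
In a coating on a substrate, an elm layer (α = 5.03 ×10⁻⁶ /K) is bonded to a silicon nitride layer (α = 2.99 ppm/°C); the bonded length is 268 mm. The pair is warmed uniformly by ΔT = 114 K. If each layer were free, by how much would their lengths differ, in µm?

62.3 µm

Δα = |5.03 − 2.99|×10⁻⁶/K = 2.04×10⁻⁶/K.
ΔL_mismatch = Δα·L·ΔT = 2.04×10⁻⁶ × 268.0 mm × 114.0 K = 62.3 µm.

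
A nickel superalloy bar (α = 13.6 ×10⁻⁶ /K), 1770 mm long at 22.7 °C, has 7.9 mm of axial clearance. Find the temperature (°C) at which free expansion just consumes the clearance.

α·L₀·ΔT = 7.9 mm ⇒ ΔT = 7.9 / (13.6×10⁻⁶ × 1770.0) = 328.2 K.
T = 22.7 + 328.2 = 350.9 °C.

351 °C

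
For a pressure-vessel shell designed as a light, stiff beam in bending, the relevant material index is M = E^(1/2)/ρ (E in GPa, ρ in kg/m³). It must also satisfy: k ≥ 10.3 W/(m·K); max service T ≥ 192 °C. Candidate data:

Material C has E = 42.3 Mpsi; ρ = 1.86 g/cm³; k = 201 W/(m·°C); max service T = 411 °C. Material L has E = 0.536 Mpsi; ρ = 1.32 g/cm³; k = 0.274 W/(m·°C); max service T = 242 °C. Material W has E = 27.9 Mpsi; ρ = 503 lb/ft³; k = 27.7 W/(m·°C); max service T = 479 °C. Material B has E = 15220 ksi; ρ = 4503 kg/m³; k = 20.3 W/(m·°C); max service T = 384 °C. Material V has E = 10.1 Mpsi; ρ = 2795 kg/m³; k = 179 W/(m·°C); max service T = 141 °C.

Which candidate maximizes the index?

Screen on constraints: k ≥ 10.3 W/(m·K); max service T ≥ 192 °C. Survivors: material C, material W, material B.
In SI units:
  material C: E = 291.6 GPa, ρ = 1860 kg/m³
  material W: E = 192.4 GPa, ρ = 8057 kg/m³
  material B: E = 104.9 GPa, ρ = 4503 kg/m³
  material C: M = 9.18×10⁻³
  material B: M = 2.27×10⁻³
  material W: M = 1.72×10⁻³
The maximum is for material C.

material C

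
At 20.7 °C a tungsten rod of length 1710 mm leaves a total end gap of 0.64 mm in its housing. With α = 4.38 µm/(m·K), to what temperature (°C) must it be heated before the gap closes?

α·L₀·ΔT = 0.64 mm ⇒ ΔT = 0.64 / (4.38×10⁻⁶ × 1710.0) = 85.45 K.
T = 20.7 + 85.45 = 106.1 °C.

106 °C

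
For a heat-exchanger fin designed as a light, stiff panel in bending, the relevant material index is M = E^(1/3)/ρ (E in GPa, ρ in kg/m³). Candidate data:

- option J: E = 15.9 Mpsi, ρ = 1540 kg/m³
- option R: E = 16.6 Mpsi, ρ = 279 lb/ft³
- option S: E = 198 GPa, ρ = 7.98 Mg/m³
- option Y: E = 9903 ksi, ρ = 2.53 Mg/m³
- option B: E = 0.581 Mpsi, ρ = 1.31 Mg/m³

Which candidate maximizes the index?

Convert each candidate to consistent units, then evaluate M:
  option J: E = 109.6 GPa, ρ = 1540 kg/m³
  option R: E = 114.5 GPa, ρ = 4469 kg/m³
  option S: E = 198.0 GPa, ρ = 7980 kg/m³
  option Y: E = 68.28 GPa, ρ = 2530 kg/m³
  option B: E = 4.006 GPa, ρ = 1310 kg/m³
  option J: M = 3.11×10⁻³
  option Y: M = 1.62×10⁻³
  option B: M = 1.21×10⁻³
  option R: M = 1.09×10⁻³
  option S: M = 0.730×10⁻³
Option J has the largest M.

option J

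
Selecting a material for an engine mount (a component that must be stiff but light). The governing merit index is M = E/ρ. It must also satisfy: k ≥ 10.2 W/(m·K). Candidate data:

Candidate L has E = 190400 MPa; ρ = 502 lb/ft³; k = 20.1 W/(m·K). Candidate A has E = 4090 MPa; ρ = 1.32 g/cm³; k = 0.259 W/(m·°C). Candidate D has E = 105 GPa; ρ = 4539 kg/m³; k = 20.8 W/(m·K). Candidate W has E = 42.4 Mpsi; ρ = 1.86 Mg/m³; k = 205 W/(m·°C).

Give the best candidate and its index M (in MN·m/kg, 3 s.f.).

candidate W, M = 157 MN·m/kg

Screen on constraints: k ≥ 10.2 W/(m·K). Survivors: candidate L, candidate D, candidate W.
Normalizing units and computing the index:
  candidate L: E = 190.4 GPa, ρ = 8041 kg/m³
  candidate D: E = 105.0 GPa, ρ = 4539 kg/m³
  candidate W: E = 292.3 GPa, ρ = 1860 kg/m³
  candidate W: M = 157 MN·m/kg
  candidate L: M = 23.7 MN·m/kg
  candidate D: M = 23.1 MN·m/kg
Highest index: candidate W.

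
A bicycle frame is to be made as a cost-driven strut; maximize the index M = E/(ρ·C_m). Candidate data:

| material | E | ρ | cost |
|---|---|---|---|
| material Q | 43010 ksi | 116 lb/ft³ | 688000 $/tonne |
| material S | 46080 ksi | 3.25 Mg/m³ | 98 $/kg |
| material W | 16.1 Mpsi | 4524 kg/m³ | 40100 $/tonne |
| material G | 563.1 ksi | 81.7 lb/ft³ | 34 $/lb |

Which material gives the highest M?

material S

After converting to SI:
  material Q: E = 296.5 GPa, ρ = 1858 kg/m³, cost = 688.0 $/kg
  material S: E = 317.7 GPa, ρ = 3250 kg/m³, cost = 98.00 $/kg
  material W: E = 111.0 GPa, ρ = 4524 kg/m³, cost = 40.10 $/kg
  material G: E = 3.882 GPa, ρ = 1309 kg/m³, cost = 74.96 $/kg
  material S: M = 0.998 MN·m per $
  material W: M = 0.612 MN·m per $
  material Q: M = 0.232 MN·m per $
  material G: M = 0.0396 MN·m per $
Material S has the largest M.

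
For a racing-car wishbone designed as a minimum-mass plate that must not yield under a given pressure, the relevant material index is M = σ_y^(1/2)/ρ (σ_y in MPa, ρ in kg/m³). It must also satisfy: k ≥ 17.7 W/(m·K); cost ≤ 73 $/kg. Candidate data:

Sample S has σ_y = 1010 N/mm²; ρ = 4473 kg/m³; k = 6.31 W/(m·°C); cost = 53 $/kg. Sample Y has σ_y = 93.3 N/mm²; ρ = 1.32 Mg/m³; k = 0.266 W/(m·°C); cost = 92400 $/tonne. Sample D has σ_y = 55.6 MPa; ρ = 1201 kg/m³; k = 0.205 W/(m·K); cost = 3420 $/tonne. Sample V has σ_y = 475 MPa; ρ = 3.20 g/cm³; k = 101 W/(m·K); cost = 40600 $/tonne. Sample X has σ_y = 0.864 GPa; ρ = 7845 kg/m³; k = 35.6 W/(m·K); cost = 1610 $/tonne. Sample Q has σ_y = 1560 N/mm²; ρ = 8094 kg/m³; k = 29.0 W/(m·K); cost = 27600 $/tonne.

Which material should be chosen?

Screen on constraints: k ≥ 17.7 W/(m·K); cost ≤ 73 $/kg. Survivors: sample V, sample X, sample Q.
After converting to SI:
  sample V: σ_y = 475.0 MPa, ρ = 3200 kg/m³
  sample X: σ_y = 864.0 MPa, ρ = 7845 kg/m³
  sample Q: σ_y = 1560 MPa, ρ = 8094 kg/m³
  sample V: M = 6.81×10⁻³
  sample Q: M = 4.88×10⁻³
  sample X: M = 3.75×10⁻³
Highest index: sample V.

sample V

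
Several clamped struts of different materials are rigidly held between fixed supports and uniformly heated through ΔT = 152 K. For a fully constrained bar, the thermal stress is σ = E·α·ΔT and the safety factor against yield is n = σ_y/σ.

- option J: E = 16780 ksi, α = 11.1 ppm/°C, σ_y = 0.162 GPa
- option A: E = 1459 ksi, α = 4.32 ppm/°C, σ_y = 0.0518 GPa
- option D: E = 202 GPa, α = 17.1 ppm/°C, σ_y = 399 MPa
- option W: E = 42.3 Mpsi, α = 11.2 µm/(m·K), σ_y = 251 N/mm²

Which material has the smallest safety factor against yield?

With everything in SI (GPa, ×10⁻⁶/K, MPa):
  option J: E = 115.7, α = 11.1, σ_y = 162.0 → σ = 195 MPa, n = 0.830
  option A: E = 10.06, α = 4.32, σ_y = 51.80 → σ = 6.61 MPa, n = 7.84
  option D: E = 202.0, α = 17.1, σ_y = 399.0 → σ = 525 MPa, n = 0.760
  option W: E = 291.6, α = 11.2, σ_y = 251.0 → σ = 497 MPa, n = 0.506
The minimum is option W at n = 0.506.

option W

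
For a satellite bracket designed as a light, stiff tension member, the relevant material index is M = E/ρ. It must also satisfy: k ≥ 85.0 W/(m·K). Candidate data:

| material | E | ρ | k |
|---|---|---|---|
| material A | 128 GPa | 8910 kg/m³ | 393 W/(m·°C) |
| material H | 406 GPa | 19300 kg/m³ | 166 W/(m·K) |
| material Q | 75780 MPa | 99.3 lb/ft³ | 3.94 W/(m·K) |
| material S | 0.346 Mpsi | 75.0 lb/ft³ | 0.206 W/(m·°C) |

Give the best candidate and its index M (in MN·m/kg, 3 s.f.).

Screen on constraints: k ≥ 85.0 W/(m·K). Survivors: material A, material H.
In SI units:
  material A: E = 128.0 GPa, ρ = 8910 kg/m³
  material H: E = 406.0 GPa, ρ = 19300 kg/m³
  material H: M = 21.0 MN·m/kg
  material A: M = 14.4 MN·m/kg
The maximum is for material H.

material H, M = 21.0 MN·m/kg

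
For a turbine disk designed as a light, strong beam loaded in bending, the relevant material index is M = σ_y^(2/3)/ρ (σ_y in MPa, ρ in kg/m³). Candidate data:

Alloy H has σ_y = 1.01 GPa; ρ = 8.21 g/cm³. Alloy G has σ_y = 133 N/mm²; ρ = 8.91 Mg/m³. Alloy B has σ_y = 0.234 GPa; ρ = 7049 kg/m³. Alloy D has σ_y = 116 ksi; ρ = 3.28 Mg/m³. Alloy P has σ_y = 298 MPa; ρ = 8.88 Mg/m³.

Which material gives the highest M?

Putting every candidate on a common basis:
  alloy H: σ_y = 1010 MPa, ρ = 8210 kg/m³
  alloy G: σ_y = 133.0 MPa, ρ = 8910 kg/m³
  alloy B: σ_y = 234.0 MPa, ρ = 7049 kg/m³
  alloy D: σ_y = 799.8 MPa, ρ = 3280 kg/m³
  alloy P: σ_y = 298.0 MPa, ρ = 8880 kg/m³
  alloy D: M = 26.3×10⁻³
  alloy H: M = 12.3×10⁻³
  alloy B: M = 5.39×10⁻³
  alloy P: M = 5.02×10⁻³
  alloy G: M = 2.92×10⁻³
The maximum is for alloy D.

alloy D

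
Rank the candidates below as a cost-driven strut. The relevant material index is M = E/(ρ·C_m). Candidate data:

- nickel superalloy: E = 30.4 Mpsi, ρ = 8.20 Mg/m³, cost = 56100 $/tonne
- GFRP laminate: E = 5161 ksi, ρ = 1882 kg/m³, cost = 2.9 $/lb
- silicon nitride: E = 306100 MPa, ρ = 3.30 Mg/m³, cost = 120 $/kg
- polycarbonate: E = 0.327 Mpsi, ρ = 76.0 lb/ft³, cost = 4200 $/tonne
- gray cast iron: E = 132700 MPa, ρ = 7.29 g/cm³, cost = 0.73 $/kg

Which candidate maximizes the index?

gray cast iron

After converting to SI:
  nickel superalloy: E = 209.6 GPa, ρ = 8200 kg/m³, cost = 56.10 $/kg
  GFRP laminate: E = 35.58 GPa, ρ = 1882 kg/m³, cost = 6.393 $/kg
  silicon nitride: E = 306.1 GPa, ρ = 3300 kg/m³, cost = 120.0 $/kg
  polycarbonate: E = 2.255 GPa, ρ = 1217 kg/m³, cost = 4.200 $/kg
  gray cast iron: E = 132.7 GPa, ρ = 7290 kg/m³, cost = 0.7300 $/kg
  gray cast iron: M = 24.9 MN·m per $
  GFRP laminate: M = 2.96 MN·m per $
  silicon nitride: M = 0.773 MN·m per $
  nickel superalloy: M = 0.456 MN·m per $
  polycarbonate: M = 0.441 MN·m per $
The maximum is for gray cast iron.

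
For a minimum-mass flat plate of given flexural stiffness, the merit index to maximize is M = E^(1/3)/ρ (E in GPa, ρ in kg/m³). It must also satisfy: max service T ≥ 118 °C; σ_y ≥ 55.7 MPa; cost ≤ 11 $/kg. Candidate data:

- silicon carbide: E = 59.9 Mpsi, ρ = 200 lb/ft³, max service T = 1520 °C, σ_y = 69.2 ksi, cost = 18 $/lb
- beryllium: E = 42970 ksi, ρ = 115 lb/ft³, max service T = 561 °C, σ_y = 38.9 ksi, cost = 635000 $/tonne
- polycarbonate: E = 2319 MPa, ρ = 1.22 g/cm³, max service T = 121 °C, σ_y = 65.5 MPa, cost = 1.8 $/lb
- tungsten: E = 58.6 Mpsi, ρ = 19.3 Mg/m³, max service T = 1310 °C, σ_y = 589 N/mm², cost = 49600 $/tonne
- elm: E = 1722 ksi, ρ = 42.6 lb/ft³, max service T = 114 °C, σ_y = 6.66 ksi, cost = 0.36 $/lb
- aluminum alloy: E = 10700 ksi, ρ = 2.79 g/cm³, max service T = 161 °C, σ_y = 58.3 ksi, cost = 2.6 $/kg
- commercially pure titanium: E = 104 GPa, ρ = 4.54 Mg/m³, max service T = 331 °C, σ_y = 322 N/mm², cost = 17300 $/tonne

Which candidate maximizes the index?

Screen on constraints: max service T ≥ 118 °C; σ_y ≥ 55.7 MPa; cost ≤ 11 $/kg. Survivors: polycarbonate, aluminum alloy.
In SI units:
  polycarbonate: E = 2.319 GPa, ρ = 1220 kg/m³
  aluminum alloy: E = 73.77 GPa, ρ = 2790 kg/m³
  aluminum alloy: M = 1.50×10⁻³
  polycarbonate: M = 1.08×10⁻³
Aluminum alloy has the largest M.

aluminum alloy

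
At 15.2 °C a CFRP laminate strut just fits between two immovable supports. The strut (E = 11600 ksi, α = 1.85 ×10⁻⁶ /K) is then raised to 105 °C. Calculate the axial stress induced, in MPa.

13.3 MPa

E = 11600 ksi = 79.98 GPa.
ΔT = 89.80 K. Constrained thermal stress σ = E·α·ΔT = 79.98×10³ MPa × 1.85×10⁻⁶ × 89.80 = 13.3 MPa (compressive).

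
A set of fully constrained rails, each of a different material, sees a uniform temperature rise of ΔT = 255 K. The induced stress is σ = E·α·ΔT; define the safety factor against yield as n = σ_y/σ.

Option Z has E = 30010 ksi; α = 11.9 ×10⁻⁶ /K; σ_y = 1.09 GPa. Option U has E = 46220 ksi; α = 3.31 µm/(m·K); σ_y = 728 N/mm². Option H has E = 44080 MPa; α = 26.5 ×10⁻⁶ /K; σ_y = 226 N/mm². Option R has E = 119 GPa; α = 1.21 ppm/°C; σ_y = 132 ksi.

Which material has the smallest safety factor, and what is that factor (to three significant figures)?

With everything in SI (GPa, ×10⁻⁶/K, MPa):
  option Z: E = 206.9, α = 11.9, σ_y = 1090 → σ = 628 MPa, n = 1.74
  option U: E = 318.7, α = 3.31, σ_y = 728.0 → σ = 269 MPa, n = 2.71
  option H: E = 44.08, α = 26.5, σ_y = 226.0 → σ = 298 MPa, n = 0.759
  option R: E = 119.0, α = 1.21, σ_y = 910.1 → σ = 36.7 MPa, n = 24.8
The minimum is option H at n = 0.759.

option H, n = 0.759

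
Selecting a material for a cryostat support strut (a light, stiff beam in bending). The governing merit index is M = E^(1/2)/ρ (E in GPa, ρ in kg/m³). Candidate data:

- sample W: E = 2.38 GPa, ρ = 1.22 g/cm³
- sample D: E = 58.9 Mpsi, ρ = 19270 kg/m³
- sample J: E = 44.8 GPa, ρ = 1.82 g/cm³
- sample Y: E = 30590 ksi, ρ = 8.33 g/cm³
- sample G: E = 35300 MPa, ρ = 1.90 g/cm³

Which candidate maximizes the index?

In SI units:
  sample W: E = 2.380 GPa, ρ = 1220 kg/m³
  sample D: E = 406.1 GPa, ρ = 19270 kg/m³
  sample J: E = 44.80 GPa, ρ = 1820 kg/m³
  sample Y: E = 210.9 GPa, ρ = 8330 kg/m³
  sample G: E = 35.30 GPa, ρ = 1900 kg/m³
  sample J: M = 3.68×10⁻³
  sample G: M = 3.13×10⁻³
  sample Y: M = 1.74×10⁻³
  sample W: M = 1.26×10⁻³
  sample D: M = 1.05×10⁻³
Highest index: sample J.

sample J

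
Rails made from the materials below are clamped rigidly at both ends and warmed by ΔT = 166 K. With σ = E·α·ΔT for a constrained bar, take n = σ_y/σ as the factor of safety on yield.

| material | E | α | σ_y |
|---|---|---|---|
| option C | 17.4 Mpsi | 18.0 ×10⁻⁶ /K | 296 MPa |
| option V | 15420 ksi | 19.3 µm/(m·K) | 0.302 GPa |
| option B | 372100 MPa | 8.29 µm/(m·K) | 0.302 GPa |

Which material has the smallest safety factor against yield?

option B

Per material, after unit conversion:
  option C: E = 120.0, α = 18.0, σ_y = 296.0 → σ = 358 MPa, n = 0.826
  option V: E = 106.3, α = 19.3, σ_y = 302.0 → σ = 341 MPa, n = 0.887
  option B: E = 372.1, α = 8.29, σ_y = 302.0 → σ = 512 MPa, n = 0.590
Option B has the lowest safety factor, n = 0.590.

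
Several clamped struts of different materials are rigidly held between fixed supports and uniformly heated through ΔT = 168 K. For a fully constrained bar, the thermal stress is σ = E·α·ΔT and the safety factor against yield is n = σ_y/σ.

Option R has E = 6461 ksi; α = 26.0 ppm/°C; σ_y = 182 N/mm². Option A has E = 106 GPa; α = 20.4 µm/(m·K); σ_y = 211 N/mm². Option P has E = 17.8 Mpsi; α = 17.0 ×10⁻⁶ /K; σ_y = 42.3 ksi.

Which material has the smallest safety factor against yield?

option A

Converting E to GPa, α to ×10⁻⁶/K, σ_y to MPa, then σ and n for each:
  option R: E = 44.55, α = 26.0, σ_y = 182.0 → σ = 195 MPa, n = 0.935
  option A: E = 106.0, α = 20.4, σ_y = 211.0 → σ = 363 MPa, n = 0.581
  option P: E = 122.7, α = 17.0, σ_y = 291.6 → σ = 351 MPa, n = 0.832
Option A has the lowest safety factor, n = 0.581.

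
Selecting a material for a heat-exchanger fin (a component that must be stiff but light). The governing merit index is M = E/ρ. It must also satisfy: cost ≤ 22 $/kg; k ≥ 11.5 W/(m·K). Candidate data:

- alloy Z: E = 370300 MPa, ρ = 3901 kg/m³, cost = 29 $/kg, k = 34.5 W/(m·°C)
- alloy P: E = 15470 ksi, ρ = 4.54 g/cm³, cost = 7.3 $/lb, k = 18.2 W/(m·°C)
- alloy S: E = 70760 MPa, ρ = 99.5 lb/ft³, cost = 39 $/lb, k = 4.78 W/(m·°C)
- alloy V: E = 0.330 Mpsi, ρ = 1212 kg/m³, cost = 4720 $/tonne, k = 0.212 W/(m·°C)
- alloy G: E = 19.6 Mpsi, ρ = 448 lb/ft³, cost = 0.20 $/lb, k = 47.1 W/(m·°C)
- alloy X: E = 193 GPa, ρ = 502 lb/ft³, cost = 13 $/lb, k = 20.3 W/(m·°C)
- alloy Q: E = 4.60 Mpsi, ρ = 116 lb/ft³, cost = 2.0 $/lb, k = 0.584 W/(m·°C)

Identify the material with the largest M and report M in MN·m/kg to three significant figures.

Screen on constraints: cost ≤ 22 $/kg; k ≥ 11.5 W/(m·K). Survivors: alloy P, alloy G.
Convert each candidate to consistent units, then evaluate M:
  alloy P: E = 106.7 GPa, ρ = 4540 kg/m³
  alloy G: E = 135.1 GPa, ρ = 7176 kg/m³
  alloy P: M = 23.5 MN·m/kg
  alloy G: M = 18.8 MN·m/kg
The maximum is for alloy P.

alloy P, M = 23.5 MN·m/kg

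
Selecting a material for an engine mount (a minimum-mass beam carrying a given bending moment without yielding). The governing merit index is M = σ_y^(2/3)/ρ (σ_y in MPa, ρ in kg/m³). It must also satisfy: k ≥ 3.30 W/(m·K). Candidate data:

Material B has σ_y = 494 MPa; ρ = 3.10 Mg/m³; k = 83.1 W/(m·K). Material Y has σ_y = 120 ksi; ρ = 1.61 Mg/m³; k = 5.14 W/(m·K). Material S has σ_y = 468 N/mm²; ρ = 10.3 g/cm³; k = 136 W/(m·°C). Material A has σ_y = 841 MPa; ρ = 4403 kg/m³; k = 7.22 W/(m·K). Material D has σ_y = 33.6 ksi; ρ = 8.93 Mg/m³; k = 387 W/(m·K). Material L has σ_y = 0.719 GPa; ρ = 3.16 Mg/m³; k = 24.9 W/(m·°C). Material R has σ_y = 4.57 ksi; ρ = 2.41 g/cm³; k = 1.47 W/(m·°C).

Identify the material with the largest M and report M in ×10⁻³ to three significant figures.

material Y, M = 54.7×10⁻³

Screen on constraints: k ≥ 3.30 W/(m·K). Survivors: material B, material Y, material S, material A, material D, material L.
Putting every candidate on a common basis:
  material B: σ_y = 494.0 MPa, ρ = 3100 kg/m³
  material Y: σ_y = 827.4 MPa, ρ = 1610 kg/m³
  material S: σ_y = 468.0 MPa, ρ = 10300 kg/m³
  material A: σ_y = 841.0 MPa, ρ = 4403 kg/m³
  material D: σ_y = 231.7 MPa, ρ = 8930 kg/m³
  material L: σ_y = 719.0 MPa, ρ = 3160 kg/m³
  material Y: M = 54.7×10⁻³
  material L: M = 25.4×10⁻³
  material A: M = 20.2×10⁻³
  material B: M = 20.2×10⁻³
  material S: M = 5.85×10⁻³
  material D: M = 4.22×10⁻³
Material Y ranks first.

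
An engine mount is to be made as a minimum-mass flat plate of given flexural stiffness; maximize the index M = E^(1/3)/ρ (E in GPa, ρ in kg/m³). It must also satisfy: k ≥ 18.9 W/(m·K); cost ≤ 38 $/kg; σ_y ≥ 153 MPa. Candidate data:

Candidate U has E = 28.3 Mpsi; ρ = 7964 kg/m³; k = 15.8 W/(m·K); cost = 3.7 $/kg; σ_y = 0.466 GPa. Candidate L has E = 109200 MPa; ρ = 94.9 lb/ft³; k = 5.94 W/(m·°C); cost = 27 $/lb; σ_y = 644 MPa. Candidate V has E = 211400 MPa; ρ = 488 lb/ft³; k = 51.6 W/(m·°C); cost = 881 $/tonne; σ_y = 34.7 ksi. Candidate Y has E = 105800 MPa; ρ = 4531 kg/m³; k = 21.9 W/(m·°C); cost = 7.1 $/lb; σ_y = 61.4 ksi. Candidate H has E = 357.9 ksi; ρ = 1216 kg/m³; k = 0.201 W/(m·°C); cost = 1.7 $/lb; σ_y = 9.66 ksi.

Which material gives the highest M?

Screen on constraints: k ≥ 18.9 W/(m·K); cost ≤ 38 $/kg; σ_y ≥ 153 MPa. Survivors: candidate V, candidate Y.
Putting every candidate on a common basis:
  candidate V: E = 211.4 GPa, ρ = 7817 kg/m³
  candidate Y: E = 105.8 GPa, ρ = 4531 kg/m³
  candidate Y: M = 1.04×10⁻³
  candidate V: M = 0.762×10⁻³
Candidate Y has the largest M.

candidate Y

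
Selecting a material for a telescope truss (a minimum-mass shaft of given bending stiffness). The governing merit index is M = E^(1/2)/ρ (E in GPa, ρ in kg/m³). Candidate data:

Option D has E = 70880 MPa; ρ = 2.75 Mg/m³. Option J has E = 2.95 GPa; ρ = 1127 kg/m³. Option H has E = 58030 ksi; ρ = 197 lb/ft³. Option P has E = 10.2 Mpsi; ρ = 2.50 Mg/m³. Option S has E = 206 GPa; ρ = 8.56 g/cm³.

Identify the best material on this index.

After converting to SI:
  option D: E = 70.88 GPa, ρ = 2750 kg/m³
  option J: E = 2.950 GPa, ρ = 1127 kg/m³
  option H: E = 400.1 GPa, ρ = 3156 kg/m³
  option P: E = 70.33 GPa, ρ = 2500 kg/m³
  option S: E = 206.0 GPa, ρ = 8560 kg/m³
  option H: M = 6.34×10⁻³
  option P: M = 3.35×10⁻³
  option D: M = 3.06×10⁻³
  option S: M = 1.68×10⁻³
  option J: M = 1.52×10⁻³
Option H has the largest M.

option H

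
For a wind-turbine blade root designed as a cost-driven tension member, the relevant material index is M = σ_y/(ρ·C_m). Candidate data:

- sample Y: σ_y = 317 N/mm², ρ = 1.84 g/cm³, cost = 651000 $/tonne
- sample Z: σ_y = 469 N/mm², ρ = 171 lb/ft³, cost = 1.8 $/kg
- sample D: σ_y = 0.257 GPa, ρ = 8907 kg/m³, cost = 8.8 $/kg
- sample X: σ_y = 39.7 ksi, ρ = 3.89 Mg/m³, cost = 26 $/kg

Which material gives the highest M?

Putting every candidate on a common basis:
  sample Y: σ_y = 317.0 MPa, ρ = 1840 kg/m³, cost = 651.0 $/kg
  sample Z: σ_y = 469.0 MPa, ρ = 2739 kg/m³, cost = 1.800 $/kg
  sample D: σ_y = 257.0 MPa, ρ = 8907 kg/m³, cost = 8.800 $/kg
  sample X: σ_y = 273.7 MPa, ρ = 3890 kg/m³, cost = 26.00 $/kg
  sample Z: M = 95.1 kN·m per $
  sample D: M = 3.28 kN·m per $
  sample X: M = 2.71 kN·m per $
  sample Y: M = 0.265 kN·m per $
Sample Z ranks first.

sample Z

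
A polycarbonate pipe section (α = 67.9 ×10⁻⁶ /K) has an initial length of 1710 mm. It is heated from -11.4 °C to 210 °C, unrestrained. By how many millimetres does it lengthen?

ΔT = 210 − (-11.4) = 221.4 K.
ΔL = α·L₀·ΔT = 67.9×10⁻⁶ × 1710 mm × 221.4 K = 25.7 mm.

25.7 mm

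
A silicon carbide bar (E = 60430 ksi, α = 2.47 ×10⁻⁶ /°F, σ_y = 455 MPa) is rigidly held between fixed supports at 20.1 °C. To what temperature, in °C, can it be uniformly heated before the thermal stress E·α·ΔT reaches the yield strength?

E = 60430 ksi = 416.7 GPa.
α = 2.47×10⁻⁶/°F × 9/5 = 4.45×10⁻⁶/K.
E·α·ΔT = 455.0 MPa ⇒ ΔT = 455.0 / (416.7×10³ × 4.45×10⁻⁶) = 245.6 K.
T = 20.1 + 245.6 = 265.7 °C.

266 °C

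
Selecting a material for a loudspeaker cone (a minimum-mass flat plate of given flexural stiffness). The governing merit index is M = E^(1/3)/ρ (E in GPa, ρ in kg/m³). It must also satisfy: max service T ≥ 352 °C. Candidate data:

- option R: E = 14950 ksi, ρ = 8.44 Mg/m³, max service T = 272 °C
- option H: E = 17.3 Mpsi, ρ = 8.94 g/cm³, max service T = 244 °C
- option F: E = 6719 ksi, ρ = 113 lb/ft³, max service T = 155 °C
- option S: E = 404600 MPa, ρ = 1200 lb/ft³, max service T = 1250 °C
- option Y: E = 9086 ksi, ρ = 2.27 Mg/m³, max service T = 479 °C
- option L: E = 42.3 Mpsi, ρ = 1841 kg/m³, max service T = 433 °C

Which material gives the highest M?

option L

Screen on constraints: max service T ≥ 352 °C. Survivors: option S, option Y, option L.
Convert each candidate to consistent units, then evaluate M:
  option S: E = 404.6 GPa, ρ = 19220 kg/m³
  option Y: E = 62.65 GPa, ρ = 2270 kg/m³
  option L: E = 291.6 GPa, ρ = 1841 kg/m³
  option L: M = 3.60×10⁻³
  option Y: M = 1.75×10⁻³
  option S: M = 0.385×10⁻³
Highest index: option L.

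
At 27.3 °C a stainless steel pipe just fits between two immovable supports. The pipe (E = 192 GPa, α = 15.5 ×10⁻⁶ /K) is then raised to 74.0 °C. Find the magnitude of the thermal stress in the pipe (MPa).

ΔT = 46.70 K. Constrained thermal stress σ = E·α·ΔT = 192.0×10³ MPa × 15.5×10⁻⁶ × 46.70 = 139 MPa (compressive).

139 MPa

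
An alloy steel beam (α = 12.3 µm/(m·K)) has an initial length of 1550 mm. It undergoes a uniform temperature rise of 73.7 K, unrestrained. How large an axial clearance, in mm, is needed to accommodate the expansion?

ΔL = α·L₀·ΔT = 12.3×10⁻⁶ × 1550 mm × 73.70 K = 1.41 mm.

1.41 mm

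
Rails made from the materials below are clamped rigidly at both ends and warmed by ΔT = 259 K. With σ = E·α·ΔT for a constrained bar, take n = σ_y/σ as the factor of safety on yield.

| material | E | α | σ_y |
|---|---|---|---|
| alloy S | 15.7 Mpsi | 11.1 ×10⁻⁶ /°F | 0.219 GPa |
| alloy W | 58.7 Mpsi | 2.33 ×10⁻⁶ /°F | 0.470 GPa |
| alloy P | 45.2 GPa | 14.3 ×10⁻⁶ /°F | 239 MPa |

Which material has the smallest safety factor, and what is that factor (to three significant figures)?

With everything in SI (GPa, ×10⁻⁶/K, MPa):
  alloy S: E = 108.2, α = 20.0, σ_y = 219.0 → σ = 560 MPa, n = 0.391
  alloy W: E = 404.7, α = 4.19, σ_y = 470.0 → σ = 440 MPa, n = 1.07
  alloy P: E = 45.20, α = 25.7, σ_y = 239.0 → σ = 301 MPa, n = 0.793
Smallest n: alloy S with n = 0.391.

alloy S, n = 0.391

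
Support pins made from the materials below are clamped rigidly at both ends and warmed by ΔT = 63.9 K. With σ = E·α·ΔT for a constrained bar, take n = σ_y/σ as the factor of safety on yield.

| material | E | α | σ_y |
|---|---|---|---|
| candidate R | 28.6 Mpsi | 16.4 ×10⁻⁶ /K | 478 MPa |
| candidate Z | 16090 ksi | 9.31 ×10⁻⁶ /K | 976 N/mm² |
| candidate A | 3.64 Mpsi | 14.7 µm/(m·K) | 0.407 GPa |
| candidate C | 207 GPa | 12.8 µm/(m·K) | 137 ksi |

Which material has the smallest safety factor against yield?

In consistent units (E in GPa, α in ×10⁻⁶/K, σ_y in MPa):
  candidate R: E = 197.2, α = 16.4, σ_y = 478.0 → σ = 207 MPa, n = 2.31
  candidate Z: E = 110.9, α = 9.31, σ_y = 976.0 → σ = 66.0 MPa, n = 14.8
  candidate A: E = 25.10, α = 14.7, σ_y = 407.0 → σ = 23.6 MPa, n = 17.3
  candidate C: E = 207.0, α = 12.8, σ_y = 944.6 → σ = 169 MPa, n = 5.58
Smallest n: candidate R with n = 2.31.

candidate R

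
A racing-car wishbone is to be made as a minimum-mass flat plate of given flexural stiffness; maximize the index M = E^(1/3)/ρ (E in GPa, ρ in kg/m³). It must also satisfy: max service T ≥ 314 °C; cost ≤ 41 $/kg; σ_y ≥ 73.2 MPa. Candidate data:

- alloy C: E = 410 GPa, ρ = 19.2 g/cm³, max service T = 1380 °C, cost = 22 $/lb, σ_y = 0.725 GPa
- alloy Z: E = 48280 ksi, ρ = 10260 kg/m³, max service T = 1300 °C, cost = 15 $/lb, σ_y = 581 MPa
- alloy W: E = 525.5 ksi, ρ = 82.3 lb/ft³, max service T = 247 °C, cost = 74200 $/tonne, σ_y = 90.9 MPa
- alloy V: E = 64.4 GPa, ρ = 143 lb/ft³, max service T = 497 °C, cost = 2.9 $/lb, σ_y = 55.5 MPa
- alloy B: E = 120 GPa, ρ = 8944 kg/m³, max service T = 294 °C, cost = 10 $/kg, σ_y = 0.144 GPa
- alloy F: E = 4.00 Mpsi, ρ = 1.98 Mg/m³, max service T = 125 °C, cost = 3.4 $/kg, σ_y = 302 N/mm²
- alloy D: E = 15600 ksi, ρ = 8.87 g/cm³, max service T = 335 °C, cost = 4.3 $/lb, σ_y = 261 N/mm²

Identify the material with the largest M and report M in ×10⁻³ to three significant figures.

alloy Z, M = 0.675×10⁻³

Screen on constraints: max service T ≥ 314 °C; cost ≤ 41 $/kg; σ_y ≥ 73.2 MPa. Survivors: alloy Z, alloy D.
In SI units:
  alloy Z: E = 332.9 GPa, ρ = 10260 kg/m³
  alloy D: E = 107.6 GPa, ρ = 8870 kg/m³
  alloy Z: M = 0.675×10⁻³
  alloy D: M = 0.536×10⁻³
The maximum is for alloy Z.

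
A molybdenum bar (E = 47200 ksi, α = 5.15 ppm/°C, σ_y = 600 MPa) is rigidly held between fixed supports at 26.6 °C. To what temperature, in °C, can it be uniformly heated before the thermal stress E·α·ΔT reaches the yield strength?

E = 47200 ksi = 325.4 GPa.
E·α·ΔT = 600.0 MPa ⇒ ΔT = 600.0 / (325.4×10³ × 5.15×10⁻⁶) = 358.0 K.
T = 26.6 + 358.0 = 384.6 °C.

385 °C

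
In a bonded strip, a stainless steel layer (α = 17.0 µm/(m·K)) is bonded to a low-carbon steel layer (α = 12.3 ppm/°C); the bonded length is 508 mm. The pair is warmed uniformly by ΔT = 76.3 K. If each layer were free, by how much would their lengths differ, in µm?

182 µm

Δα = |17.0 − 12.3|×10⁻⁶/K = 4.70×10⁻⁶/K.
ΔL_mismatch = Δα·L·ΔT = 4.70×10⁻⁶ × 508.0 mm × 76.3 K = 182 µm.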